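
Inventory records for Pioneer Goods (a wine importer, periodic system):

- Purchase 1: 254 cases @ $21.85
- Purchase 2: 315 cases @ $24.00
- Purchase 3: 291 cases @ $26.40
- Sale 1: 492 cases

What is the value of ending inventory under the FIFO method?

Sale 1 (492) [FIFO — oldest first]: 254 @ $21.85 + 238 @ $24.00 = $11,261.90
Ending inventory: 77 @ $24.00 + 291 @ $26.40 = $9,530.40
Check: goods available $20,792.30 = COGS $11,261.90 + ending $9,530.40

Ending inventory = $9,530.40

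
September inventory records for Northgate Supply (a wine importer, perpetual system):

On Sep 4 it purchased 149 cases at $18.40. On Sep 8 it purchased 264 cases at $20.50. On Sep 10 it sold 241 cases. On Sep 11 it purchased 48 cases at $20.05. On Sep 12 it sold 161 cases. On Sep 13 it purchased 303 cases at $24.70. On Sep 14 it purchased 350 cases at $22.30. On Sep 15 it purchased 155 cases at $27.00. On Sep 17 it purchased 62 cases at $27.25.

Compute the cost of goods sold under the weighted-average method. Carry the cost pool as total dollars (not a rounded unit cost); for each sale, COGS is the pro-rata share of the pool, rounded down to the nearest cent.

After Sep 4: 149 on hand, pool $2,741.60 (≈ $18.4000 each)
After Sep 8: 413 on hand, pool $8,153.60 (≈ $19.7424 each)
Sep 10, sell 241: 241/413 × $8,153.60 → $4,757.91
After Sep 11: 220 on hand, pool $4,358.09 (≈ $19.8095 each)
Sep 12, sell 161: 161/220 × $4,358.09 → $3,189.32
After Sep 13: 362 on hand, pool $8,652.87 (≈ $23.9030 each)
After Sep 14: 712 on hand, pool $16,457.87 (≈ $23.1150 each)
After Sep 15: 867 on hand, pool $20,642.87 (≈ $23.8095 each)
After Sep 17: 929 on hand, pool $22,332.37 (≈ $24.0391 each)
Total COGS = $4,757.91 + $3,189.32 = $7,947.23
Ending inventory (cost pool remaining) = $22,332.37
Check: goods available $30,279.60 = COGS $7,947.23 + ending $22,332.37

COGS = $7,947.23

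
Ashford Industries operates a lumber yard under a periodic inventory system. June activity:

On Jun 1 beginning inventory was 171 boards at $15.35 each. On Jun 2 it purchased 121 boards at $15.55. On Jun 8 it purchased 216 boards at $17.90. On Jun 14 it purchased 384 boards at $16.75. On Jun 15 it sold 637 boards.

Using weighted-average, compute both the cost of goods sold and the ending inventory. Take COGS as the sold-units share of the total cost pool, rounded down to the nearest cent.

Jun 15, sell 637: 637/892 × $14,804.80 → $10,572.48
Ending inventory (cost pool remaining) = $4,232.32
Check: goods available $14,804.80 = COGS $10,572.48 + ending $4,232.32

COGS = $10,572.48; ending inventory = $4,232.32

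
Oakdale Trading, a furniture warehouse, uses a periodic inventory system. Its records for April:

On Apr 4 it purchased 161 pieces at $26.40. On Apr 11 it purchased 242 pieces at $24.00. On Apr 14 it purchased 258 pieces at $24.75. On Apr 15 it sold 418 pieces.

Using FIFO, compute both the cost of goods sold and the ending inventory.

Apr 15, 418 sold [FIFO — oldest first]: 161 @ $26.40 + 242 @ $24.00 + 15 @ $24.75 = $10,429.65
Ending inventory: 243 @ $24.75 = $6,014.25

COGS = $10,429.65; ending inventory = $6,014.25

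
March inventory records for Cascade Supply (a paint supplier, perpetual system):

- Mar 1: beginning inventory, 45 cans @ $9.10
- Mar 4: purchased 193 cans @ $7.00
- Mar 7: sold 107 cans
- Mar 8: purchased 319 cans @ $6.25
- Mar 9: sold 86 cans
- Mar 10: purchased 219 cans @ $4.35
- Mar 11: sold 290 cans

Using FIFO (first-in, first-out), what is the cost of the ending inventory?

Mar 7, 107 sold [FIFO — oldest first]: 45 @ $9.10 + 62 @ $7.00 = $843.50
Mar 9, 86 sold [FIFO — oldest first]: 86 @ $7.00 = $602.00
Mar 11, 290 sold [FIFO — oldest first]: 45 @ $7.00 + 245 @ $6.25 = $1,846.25
Total COGS = $843.50 + $602.00 + $1,846.25 = $3,291.75
Ending inventory: 74 @ $6.25 + 219 @ $4.35 = $1,415.15

Ending inventory = $1,415.15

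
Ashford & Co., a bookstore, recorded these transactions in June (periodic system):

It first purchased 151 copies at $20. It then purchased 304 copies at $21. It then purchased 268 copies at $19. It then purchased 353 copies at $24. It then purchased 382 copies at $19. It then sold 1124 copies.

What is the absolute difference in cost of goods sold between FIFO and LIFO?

$517

FIFO COGS: 151 @ $20 + 304 @ $21 + 268 @ $19 + 353 @ $24 + 48 @ $19 = $23,880
LIFO COGS: 382 @ $19 + 353 @ $24 + 268 @ $19 + 121 @ $21 = $23,363
Difference = |$23,880 − $23,363| = $517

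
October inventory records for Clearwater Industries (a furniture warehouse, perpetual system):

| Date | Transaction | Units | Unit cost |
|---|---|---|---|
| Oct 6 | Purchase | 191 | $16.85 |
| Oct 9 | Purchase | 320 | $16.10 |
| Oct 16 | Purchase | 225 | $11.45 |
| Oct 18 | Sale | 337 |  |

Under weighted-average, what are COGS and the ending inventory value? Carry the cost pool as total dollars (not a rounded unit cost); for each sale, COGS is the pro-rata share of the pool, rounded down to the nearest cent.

COGS = $5,012.23; ending inventory = $5,934.37

After Oct 6: 191 on hand, pool $3,218.35 (≈ $16.8500 each)
After Oct 9: 511 on hand, pool $8,370.35 (≈ $16.3803 each)
After Oct 16: 736 on hand, pool $10,946.60 (≈ $14.8731 each)
Oct 18, sell 337: 337/736 × $10,946.60 → $5,012.23
Ending inventory (cost pool remaining) = $5,934.37
Check: goods available $10,946.60 = COGS $5,012.23 + ending $5,934.37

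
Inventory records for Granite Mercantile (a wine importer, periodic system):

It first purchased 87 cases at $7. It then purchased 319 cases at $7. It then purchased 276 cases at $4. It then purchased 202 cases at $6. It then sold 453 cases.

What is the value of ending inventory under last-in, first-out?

Sale 1 (453) [LIFO — newest first]: 202 @ $6 + 251 @ $4 = $2,216
Ending inventory: 87 @ $7 + 319 @ $7 + 25 @ $4 = $2,942

Ending inventory = $2,942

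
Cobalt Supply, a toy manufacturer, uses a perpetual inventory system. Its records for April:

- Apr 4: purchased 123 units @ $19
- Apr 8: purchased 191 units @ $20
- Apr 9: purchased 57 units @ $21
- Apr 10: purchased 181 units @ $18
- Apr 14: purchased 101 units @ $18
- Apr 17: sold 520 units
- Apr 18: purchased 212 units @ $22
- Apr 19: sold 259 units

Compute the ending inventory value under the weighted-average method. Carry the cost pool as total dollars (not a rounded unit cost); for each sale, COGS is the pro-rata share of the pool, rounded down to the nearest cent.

Ending inventory = $1,793.71

After Apr 4: 123 on hand, pool $2,337.00 (≈ $19.0000 each)
After Apr 8: 314 on hand, pool $6,157.00 (≈ $19.6083 each)
After Apr 9: 371 on hand, pool $7,354.00 (≈ $19.8221 each)
After Apr 10: 552 on hand, pool $10,612.00 (≈ $19.2246 each)
After Apr 14: 653 on hand, pool $12,430.00 (≈ $19.0352 each)
Apr 17, sell 520: 520/653 × $12,430.00 → $9,898.31
After Apr 18: 345 on hand, pool $7,195.69 (≈ $20.8571 each)
Apr 19, sell 259: 259/345 × $7,195.69 → $5,401.98
Total COGS = $9,898.31 + $5,401.98 = $15,300.29
Ending inventory (cost pool remaining) = $1,793.71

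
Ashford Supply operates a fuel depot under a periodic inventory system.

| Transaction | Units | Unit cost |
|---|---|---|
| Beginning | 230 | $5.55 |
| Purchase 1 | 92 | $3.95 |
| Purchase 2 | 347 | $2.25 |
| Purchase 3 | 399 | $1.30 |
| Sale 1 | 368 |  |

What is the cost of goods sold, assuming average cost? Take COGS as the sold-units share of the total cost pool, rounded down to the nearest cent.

Sale 1, sell 368: 368/1068 × $2,939.35 → $1,012.80
Ending inventory (cost pool remaining) = $1,926.55

COGS = $1,012.80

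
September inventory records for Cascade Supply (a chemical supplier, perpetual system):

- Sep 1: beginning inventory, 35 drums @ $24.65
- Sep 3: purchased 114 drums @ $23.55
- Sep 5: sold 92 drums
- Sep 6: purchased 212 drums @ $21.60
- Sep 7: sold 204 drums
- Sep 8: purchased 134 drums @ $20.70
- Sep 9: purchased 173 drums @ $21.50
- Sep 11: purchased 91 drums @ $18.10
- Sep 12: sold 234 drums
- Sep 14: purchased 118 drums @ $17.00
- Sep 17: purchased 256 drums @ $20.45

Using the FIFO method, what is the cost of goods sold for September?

Sep 5, 92 sold [FIFO — oldest first]: 35 @ $24.65 + 57 @ $23.55 = $2,205.10
Sep 7, 204 sold [FIFO — oldest first]: 57 @ $23.55 + 147 @ $21.60 = $4,517.55
Sep 12, 234 sold [FIFO — oldest first]: 65 @ $21.60 + 134 @ $20.70 + 35 @ $21.50 = $4,930.30
Total COGS = $2,205.10 + $4,517.55 + $4,930.30 = $11,652.95
Ending inventory: 138 @ $21.50 + 91 @ $18.10 + 118 @ $17.00 + 256 @ $20.45 = $11,855.30

COGS = $11,652.95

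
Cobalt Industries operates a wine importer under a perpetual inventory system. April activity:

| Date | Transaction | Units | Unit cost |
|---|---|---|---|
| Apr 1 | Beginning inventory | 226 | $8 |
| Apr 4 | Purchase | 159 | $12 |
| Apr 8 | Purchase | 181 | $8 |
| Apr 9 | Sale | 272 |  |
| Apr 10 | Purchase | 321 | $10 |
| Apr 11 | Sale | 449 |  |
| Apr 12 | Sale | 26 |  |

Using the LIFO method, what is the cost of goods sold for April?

Apr 9, 272 sold [LIFO — newest first]: 181 @ $8 + 91 @ $12 = $2,540
Apr 11, 449 sold [LIFO — newest first]: 321 @ $10 + 68 @ $12 + 60 @ $8 = $4,506
Apr 12, 26 sold [LIFO — newest first]: 26 @ $8 = $208
Total COGS = $2,540 + $4,506 + $208 = $7,254
Ending inventory: 140 @ $8 = $1,120

COGS = $7,254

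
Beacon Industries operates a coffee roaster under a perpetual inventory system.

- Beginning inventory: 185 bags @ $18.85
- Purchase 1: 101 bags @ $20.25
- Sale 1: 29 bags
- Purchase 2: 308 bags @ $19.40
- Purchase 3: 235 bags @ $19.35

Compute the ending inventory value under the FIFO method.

Ending inventory = $15,508.30

Sale 1 (29) [FIFO — oldest first]: 29 @ $18.85 = $546.65
Ending inventory: 156 @ $18.85 + 101 @ $20.25 + 308 @ $19.40 + 235 @ $19.35 = $15,508.30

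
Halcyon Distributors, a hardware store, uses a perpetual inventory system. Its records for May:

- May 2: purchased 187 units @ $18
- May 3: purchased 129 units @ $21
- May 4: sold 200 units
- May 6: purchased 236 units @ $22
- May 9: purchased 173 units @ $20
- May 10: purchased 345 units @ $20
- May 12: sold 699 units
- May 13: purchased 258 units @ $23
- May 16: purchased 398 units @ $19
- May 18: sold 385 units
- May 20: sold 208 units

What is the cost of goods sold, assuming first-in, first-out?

COGS = $30,677

May 4, 200 sold [FIFO — oldest first]: 187 @ $18 + 13 @ $21 = $3,639
May 12, 699 sold [FIFO — oldest first]: 116 @ $21 + 236 @ $22 + 173 @ $20 + 174 @ $20 = $14,568
May 18, 385 sold [FIFO — oldest first]: 171 @ $20 + 214 @ $23 = $8,342
May 20, 208 sold [FIFO — oldest first]: 44 @ $23 + 164 @ $19 = $4,128
Total COGS = $3,639 + $14,568 + $8,342 + $4,128 = $30,677
Ending inventory: 234 @ $19 = $4,446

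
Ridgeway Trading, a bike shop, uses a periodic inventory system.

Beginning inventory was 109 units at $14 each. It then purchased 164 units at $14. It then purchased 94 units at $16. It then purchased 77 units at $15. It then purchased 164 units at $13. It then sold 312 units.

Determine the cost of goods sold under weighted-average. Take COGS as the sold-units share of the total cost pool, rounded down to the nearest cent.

Sale 1, sell 312: 312/608 × $8,613.00 → $4,419.82
Ending inventory (cost pool remaining) = $4,193.18

COGS = $4,419.82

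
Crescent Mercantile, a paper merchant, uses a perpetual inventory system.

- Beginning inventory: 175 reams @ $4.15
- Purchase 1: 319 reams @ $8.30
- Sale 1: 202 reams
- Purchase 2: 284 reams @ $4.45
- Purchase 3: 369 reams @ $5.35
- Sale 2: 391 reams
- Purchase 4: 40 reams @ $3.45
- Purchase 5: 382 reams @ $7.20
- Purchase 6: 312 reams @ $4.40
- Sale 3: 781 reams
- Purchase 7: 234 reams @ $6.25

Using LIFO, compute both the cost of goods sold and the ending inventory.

Sale 1 (202) [LIFO — newest first]: 202 @ $8.30 = $1,676.60
Sale 2 (391) [LIFO — newest first]: 369 @ $5.35 + 22 @ $4.45 = $2,072.05
Sale 3 (781) [LIFO — newest first]: 312 @ $4.40 + 382 @ $7.20 + 40 @ $3.45 + 47 @ $4.45 = $4,470.35
Total COGS = $1,676.60 + $2,072.05 + $4,470.35 = $8,219.00
Ending inventory: 175 @ $4.15 + 117 @ $8.30 + 215 @ $4.45 + 234 @ $6.25 = $4,116.60

COGS = $8,219.00; ending inventory = $4,116.60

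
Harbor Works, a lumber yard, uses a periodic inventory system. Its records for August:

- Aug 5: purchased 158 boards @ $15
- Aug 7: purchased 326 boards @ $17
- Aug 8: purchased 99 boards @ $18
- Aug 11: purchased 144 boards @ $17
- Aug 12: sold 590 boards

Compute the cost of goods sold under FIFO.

Aug 12, 590 sold [FIFO — oldest first]: 158 @ $15 + 326 @ $17 + 99 @ $18 + 7 @ $17 = $9,813
Ending inventory: 137 @ $17 = $2,329
Check: goods available $12,142 = COGS $9,813 + ending $2,329

COGS = $9,813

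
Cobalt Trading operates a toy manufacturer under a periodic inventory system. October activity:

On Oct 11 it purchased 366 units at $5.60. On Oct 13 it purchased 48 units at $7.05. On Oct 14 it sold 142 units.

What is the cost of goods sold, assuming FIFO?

Oct 14, 142 sold [FIFO — oldest first]: 142 @ $5.60 = $795.20
Ending inventory: 224 @ $5.60 + 48 @ $7.05 = $1,592.80
Check: goods available $2,388.00 = COGS $795.20 + ending $1,592.80

COGS = $795.20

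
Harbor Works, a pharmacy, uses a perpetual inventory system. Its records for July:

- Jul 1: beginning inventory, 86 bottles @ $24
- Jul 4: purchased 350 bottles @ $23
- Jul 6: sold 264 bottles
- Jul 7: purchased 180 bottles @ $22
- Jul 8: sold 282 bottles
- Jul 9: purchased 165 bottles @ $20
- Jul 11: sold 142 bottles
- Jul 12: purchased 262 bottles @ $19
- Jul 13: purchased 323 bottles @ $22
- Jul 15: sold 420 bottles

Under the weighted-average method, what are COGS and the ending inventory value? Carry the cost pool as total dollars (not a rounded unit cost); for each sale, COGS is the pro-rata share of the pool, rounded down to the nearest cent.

COGS = $24,124.62; ending inventory = $5,333.38

After Jul 1: 86 on hand, pool $2,064.00 (≈ $24.0000 each)
After Jul 4: 436 on hand, pool $10,114.00 (≈ $23.1972 each)
Jul 6, sell 264: 264/436 × $10,114.00 → $6,124.07
After Jul 7: 352 on hand, pool $7,949.93 (≈ $22.5850 each)
Jul 8, sell 282: 282/352 × $7,949.93 → $6,368.97
After Jul 9: 235 on hand, pool $4,880.96 (≈ $20.7700 each)
Jul 11, sell 142: 142/235 × $4,880.96 → $2,949.34
After Jul 12: 355 on hand, pool $6,909.62 (≈ $19.4637 each)
After Jul 13: 678 on hand, pool $14,015.62 (≈ $20.6720 each)
Jul 15, sell 420: 420/678 × $14,015.62 → $8,682.24
Total COGS = $6,124.07 + $6,368.97 + $2,949.34 + $8,682.24 = $24,124.62
Ending inventory (cost pool remaining) = $5,333.38
Check: goods available $29,458.00 = COGS $24,124.62 + ending $5,333.38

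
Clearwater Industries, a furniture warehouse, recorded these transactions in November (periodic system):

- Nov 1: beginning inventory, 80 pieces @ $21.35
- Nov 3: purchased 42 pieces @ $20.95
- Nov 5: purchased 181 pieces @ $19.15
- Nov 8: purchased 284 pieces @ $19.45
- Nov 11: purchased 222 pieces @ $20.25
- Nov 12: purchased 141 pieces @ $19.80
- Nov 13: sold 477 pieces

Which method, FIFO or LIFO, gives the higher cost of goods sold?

FIFO COGS: 80 @ $21.35 + 42 @ $20.95 + 181 @ $19.15 + 174 @ $19.45 = $9,438.35
LIFO COGS: 141 @ $19.80 + 222 @ $20.25 + 114 @ $19.45 = $9,504.60

LIFO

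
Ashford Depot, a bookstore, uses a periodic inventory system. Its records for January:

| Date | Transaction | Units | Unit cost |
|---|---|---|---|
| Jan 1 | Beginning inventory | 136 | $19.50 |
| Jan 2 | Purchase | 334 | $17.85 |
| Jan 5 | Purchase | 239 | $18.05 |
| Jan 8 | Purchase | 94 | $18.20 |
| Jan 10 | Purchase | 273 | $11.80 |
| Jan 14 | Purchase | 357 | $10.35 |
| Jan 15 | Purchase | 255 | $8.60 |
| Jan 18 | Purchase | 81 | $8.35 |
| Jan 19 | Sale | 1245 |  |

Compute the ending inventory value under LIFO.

Jan 19, 1245 sold [LIFO — newest first]: 81 @ $8.35 + 255 @ $8.60 + 357 @ $10.35 + 273 @ $11.80 + 94 @ $18.20 + 185 @ $18.05 = $14,835.75
Ending inventory: 136 @ $19.50 + 334 @ $17.85 + 54 @ $18.05 = $9,588.60

Ending inventory = $9,588.60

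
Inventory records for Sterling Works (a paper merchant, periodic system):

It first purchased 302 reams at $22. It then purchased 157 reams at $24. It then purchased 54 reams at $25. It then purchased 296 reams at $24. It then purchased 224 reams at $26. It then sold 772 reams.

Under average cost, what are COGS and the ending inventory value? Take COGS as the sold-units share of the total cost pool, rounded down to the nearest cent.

COGS = $18,451.77; ending inventory = $6,238.23

Sale 1, sell 772: 772/1033 × $24,690.00 → $18,451.77
Ending inventory (cost pool remaining) = $6,238.23
Check: goods available $24,690.00 = COGS $18,451.77 + ending $6,238.23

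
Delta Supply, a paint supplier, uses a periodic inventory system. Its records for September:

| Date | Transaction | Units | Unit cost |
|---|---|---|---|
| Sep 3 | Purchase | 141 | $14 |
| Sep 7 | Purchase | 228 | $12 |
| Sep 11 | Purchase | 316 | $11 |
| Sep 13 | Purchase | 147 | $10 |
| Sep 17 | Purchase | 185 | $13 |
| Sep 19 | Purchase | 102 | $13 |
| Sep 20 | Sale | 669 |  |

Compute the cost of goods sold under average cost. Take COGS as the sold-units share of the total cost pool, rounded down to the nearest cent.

Sep 20, sell 669: 669/1119 × $13,387.00 → $8,003.48
Ending inventory (cost pool remaining) = $5,383.52
Check: goods available $13,387.00 = COGS $8,003.48 + ending $5,383.52

COGS = $8,003.48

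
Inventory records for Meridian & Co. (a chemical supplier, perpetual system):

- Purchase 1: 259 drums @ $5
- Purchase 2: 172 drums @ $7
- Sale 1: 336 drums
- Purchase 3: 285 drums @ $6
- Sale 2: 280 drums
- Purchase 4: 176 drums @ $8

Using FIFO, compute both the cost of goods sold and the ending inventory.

Sale 1 (336) [FIFO — oldest first]: 259 @ $5 + 77 @ $7 = $1,834
Sale 2 (280) [FIFO — oldest first]: 95 @ $7 + 185 @ $6 = $1,775
Total COGS = $1,834 + $1,775 = $3,609
Ending inventory: 100 @ $6 + 176 @ $8 = $2,008

COGS = $3,609; ending inventory = $2,008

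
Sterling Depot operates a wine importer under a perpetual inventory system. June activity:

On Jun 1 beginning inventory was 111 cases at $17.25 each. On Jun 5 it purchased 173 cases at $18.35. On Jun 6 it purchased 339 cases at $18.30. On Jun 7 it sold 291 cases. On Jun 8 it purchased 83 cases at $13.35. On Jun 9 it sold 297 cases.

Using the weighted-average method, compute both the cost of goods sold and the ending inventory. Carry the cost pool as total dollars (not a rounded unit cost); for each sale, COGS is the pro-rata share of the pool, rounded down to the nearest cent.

After Jun 1: 111 on hand, pool $1,914.75 (≈ $17.2500 each)
After Jun 5: 284 on hand, pool $5,089.30 (≈ $17.9201 each)
After Jun 6: 623 on hand, pool $11,293.00 (≈ $18.1268 each)
Jun 7, sell 291: 291/623 × $11,293.00 → $5,274.90
After Jun 8: 415 on hand, pool $7,126.15 (≈ $17.1714 each)
Jun 9, sell 297: 297/415 × $7,126.15 → $5,099.91
Total COGS = $5,274.90 + $5,099.91 = $10,374.81
Ending inventory (cost pool remaining) = $2,026.24
Check: goods available $12,401.05 = COGS $10,374.81 + ending $2,026.24

COGS = $10,374.81; ending inventory = $2,026.24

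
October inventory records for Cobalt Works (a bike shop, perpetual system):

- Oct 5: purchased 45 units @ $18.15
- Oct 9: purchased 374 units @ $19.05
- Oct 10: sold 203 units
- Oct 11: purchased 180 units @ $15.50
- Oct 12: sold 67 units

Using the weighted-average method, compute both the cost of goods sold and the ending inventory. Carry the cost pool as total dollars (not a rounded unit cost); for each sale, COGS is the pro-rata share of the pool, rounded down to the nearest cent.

After Oct 5: 45 on hand, pool $816.75 (≈ $18.1500 each)
After Oct 9: 419 on hand, pool $7,941.45 (≈ $18.9533 each)
Oct 10, sell 203: 203/419 × $7,941.45 → $3,847.52
After Oct 11: 396 on hand, pool $6,883.93 (≈ $17.3837 each)
Oct 12, sell 67: 67/396 × $6,883.93 → $1,164.70
Total COGS = $3,847.52 + $1,164.70 = $5,012.22
Ending inventory (cost pool remaining) = $5,719.23

COGS = $5,012.22; ending inventory = $5,719.23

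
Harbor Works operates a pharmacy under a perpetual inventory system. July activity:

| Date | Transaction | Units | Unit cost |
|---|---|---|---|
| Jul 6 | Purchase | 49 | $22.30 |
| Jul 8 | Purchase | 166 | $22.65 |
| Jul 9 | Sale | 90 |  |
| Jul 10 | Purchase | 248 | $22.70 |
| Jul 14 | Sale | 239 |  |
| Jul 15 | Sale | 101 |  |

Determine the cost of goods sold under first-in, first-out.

Jul 9, 90 sold [FIFO — oldest first]: 49 @ $22.30 + 41 @ $22.65 = $2,021.35
Jul 14, 239 sold [FIFO — oldest first]: 125 @ $22.65 + 114 @ $22.70 = $5,419.05
Jul 15, 101 sold [FIFO — oldest first]: 101 @ $22.70 = $2,292.70
Total COGS = $2,021.35 + $5,419.05 + $2,292.70 = $9,733.10
Ending inventory: 33 @ $22.70 = $749.10
Check: goods available $10,482.20 = COGS $9,733.10 + ending $749.10

COGS = $9,733.10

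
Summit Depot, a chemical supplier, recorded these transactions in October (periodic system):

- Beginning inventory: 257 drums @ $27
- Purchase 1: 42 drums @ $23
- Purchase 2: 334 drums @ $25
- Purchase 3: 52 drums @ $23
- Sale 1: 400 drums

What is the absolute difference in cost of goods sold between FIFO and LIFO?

$562

FIFO COGS: 257 @ $27 + 42 @ $23 + 101 @ $25 = $10,430
LIFO COGS: 52 @ $23 + 334 @ $25 + 14 @ $23 = $9,868
Difference = |$10,430 − $9,868| = $562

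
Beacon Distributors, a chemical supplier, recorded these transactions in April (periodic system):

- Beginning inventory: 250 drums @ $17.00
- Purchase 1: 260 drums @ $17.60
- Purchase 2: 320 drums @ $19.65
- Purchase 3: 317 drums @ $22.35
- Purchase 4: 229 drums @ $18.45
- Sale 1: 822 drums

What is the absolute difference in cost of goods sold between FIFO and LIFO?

$1,776.60

FIFO COGS: 250 @ $17.00 + 260 @ $17.60 + 312 @ $19.65 = $14,956.80
LIFO COGS: 229 @ $18.45 + 317 @ $22.35 + 276 @ $19.65 = $16,733.40
Difference = |$14,956.80 − $16,733.40| = $1,776.60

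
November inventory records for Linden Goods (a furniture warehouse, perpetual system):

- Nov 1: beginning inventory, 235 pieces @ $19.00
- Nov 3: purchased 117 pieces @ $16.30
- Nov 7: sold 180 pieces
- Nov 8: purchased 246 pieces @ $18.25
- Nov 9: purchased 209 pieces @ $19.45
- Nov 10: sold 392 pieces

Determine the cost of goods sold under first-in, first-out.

Nov 7, 180 sold [FIFO — oldest first]: 180 @ $19.00 = $3,420.00
Nov 10, 392 sold [FIFO — oldest first]: 55 @ $19.00 + 117 @ $16.30 + 220 @ $18.25 = $6,967.10
Total COGS = $3,420.00 + $6,967.10 = $10,387.10
Ending inventory: 26 @ $18.25 + 209 @ $19.45 = $4,539.55

COGS = $10,387.10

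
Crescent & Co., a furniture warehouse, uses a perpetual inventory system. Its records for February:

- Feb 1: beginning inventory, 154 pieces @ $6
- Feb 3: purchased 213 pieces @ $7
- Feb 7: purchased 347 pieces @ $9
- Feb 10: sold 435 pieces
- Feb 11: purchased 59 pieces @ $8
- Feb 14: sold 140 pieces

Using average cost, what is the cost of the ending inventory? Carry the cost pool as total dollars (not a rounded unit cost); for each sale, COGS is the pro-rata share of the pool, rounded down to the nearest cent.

Ending inventory = $1,544.18

After Feb 1: 154 on hand, pool $924.00 (≈ $6.0000 each)
After Feb 3: 367 on hand, pool $2,415.00 (≈ $6.5804 each)
After Feb 7: 714 on hand, pool $5,538.00 (≈ $7.7563 each)
Feb 10, sell 435: 435/714 × $5,538.00 → $3,373.99
After Feb 11: 338 on hand, pool $2,636.01 (≈ $7.7988 each)
Feb 14, sell 140: 140/338 × $2,636.01 → $1,091.83
Total COGS = $3,373.99 + $1,091.83 = $4,465.82
Ending inventory (cost pool remaining) = $1,544.18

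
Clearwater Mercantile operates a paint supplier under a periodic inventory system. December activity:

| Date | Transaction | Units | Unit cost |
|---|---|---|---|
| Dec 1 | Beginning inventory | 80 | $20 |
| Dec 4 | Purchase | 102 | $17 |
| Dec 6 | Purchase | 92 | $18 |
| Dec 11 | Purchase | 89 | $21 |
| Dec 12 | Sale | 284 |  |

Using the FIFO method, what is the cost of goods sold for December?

COGS = $5,200

Dec 12, 284 sold [FIFO — oldest first]: 80 @ $20 + 102 @ $17 + 92 @ $18 + 10 @ $21 = $5,200
Ending inventory: 79 @ $21 = $1,659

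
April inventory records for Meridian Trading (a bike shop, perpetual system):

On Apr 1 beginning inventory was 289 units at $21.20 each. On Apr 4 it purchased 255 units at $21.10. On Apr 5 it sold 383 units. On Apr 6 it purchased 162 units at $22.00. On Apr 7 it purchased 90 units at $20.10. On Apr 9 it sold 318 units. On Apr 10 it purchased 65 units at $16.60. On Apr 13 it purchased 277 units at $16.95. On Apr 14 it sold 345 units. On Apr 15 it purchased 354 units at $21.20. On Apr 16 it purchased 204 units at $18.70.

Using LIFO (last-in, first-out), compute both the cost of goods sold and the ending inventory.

Apr 5, 383 sold [LIFO — newest first]: 255 @ $21.10 + 128 @ $21.20 = $8,094.10
Apr 9, 318 sold [LIFO — newest first]: 90 @ $20.10 + 162 @ $22.00 + 66 @ $21.20 = $6,772.20
Apr 14, 345 sold [LIFO — newest first]: 277 @ $16.95 + 65 @ $16.60 + 3 @ $21.20 = $5,837.75
Total COGS = $8,094.10 + $6,772.20 + $5,837.75 = $20,704.05
Ending inventory: 92 @ $21.20 + 354 @ $21.20 + 204 @ $18.70 = $13,270.00
Check: goods available $33,974.05 = COGS $20,704.05 + ending $13,270.00

COGS = $20,704.05; ending inventory = $13,270.00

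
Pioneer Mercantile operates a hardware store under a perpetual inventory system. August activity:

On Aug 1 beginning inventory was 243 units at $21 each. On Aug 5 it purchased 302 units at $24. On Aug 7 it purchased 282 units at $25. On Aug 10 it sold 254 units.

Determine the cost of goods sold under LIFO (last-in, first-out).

Aug 10, 254 sold [LIFO — newest first]: 254 @ $25 = $6,350
Ending inventory: 243 @ $21 + 302 @ $24 + 28 @ $25 = $13,051

COGS = $6,350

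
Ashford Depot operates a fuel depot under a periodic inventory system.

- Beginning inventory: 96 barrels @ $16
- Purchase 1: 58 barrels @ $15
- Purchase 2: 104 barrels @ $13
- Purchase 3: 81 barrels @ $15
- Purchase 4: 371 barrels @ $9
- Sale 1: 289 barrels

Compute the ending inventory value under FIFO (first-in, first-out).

Ending inventory = $4,089

Sale 1 (289) [FIFO — oldest first]: 96 @ $16 + 58 @ $15 + 104 @ $13 + 31 @ $15 = $4,223
Ending inventory: 50 @ $15 + 371 @ $9 = $4,089
Check: goods available $8,312 = COGS $4,223 + ending $4,089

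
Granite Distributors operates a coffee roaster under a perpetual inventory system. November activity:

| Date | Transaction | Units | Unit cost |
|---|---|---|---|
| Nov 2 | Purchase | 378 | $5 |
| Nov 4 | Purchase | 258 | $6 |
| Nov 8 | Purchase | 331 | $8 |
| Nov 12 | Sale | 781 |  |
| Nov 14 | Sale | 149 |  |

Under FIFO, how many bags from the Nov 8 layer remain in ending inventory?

37

Nov 12, 781 sold [FIFO — oldest first]: 378 @ $5 + 258 @ $6 + 145 @ $8 = $4,598
Nov 14, 149 sold [FIFO — oldest first]: 149 @ $8 = $1,192
Total COGS = $4,598 + $1,192 = $5,790
Ending inventory: 37 @ $8 = $296
Check: goods available $6,086 = COGS $5,790 + ending $296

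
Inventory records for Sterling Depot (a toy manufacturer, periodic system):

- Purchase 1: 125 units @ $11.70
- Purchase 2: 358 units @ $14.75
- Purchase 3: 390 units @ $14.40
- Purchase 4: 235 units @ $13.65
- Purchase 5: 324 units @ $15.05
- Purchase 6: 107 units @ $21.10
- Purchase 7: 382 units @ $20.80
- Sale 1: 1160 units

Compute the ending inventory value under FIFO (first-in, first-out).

Ending inventory = $14,296.90

Sale 1 (1160) [FIFO — oldest first]: 125 @ $11.70 + 358 @ $14.75 + 390 @ $14.40 + 235 @ $13.65 + 52 @ $15.05 = $16,349.35
Ending inventory: 272 @ $15.05 + 107 @ $21.10 + 382 @ $20.80 = $14,296.90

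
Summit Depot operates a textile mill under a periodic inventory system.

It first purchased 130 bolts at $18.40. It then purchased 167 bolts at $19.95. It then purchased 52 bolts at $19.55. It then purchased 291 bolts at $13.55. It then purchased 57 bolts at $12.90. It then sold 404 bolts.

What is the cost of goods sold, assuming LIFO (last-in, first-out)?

COGS = $5,774.75

Sale 1 (404) [LIFO — newest first]: 57 @ $12.90 + 291 @ $13.55 + 52 @ $19.55 + 4 @ $19.95 = $5,774.75
Ending inventory: 130 @ $18.40 + 163 @ $19.95 = $5,643.85
Check: goods available $11,418.60 = COGS $5,774.75 + ending $5,643.85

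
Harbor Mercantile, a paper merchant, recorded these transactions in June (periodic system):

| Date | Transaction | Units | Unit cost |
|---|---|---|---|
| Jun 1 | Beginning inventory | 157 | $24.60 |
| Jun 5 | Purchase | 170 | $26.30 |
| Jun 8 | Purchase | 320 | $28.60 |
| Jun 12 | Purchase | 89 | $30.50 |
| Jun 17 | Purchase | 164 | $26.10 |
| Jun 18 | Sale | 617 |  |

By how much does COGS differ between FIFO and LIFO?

$676.90

FIFO COGS: 157 @ $24.60 + 170 @ $26.30 + 290 @ $28.60 = $16,627.20
LIFO COGS: 164 @ $26.10 + 89 @ $30.50 + 320 @ $28.60 + 44 @ $26.30 = $17,304.10
Difference = |$16,627.20 − $17,304.10| = $676.90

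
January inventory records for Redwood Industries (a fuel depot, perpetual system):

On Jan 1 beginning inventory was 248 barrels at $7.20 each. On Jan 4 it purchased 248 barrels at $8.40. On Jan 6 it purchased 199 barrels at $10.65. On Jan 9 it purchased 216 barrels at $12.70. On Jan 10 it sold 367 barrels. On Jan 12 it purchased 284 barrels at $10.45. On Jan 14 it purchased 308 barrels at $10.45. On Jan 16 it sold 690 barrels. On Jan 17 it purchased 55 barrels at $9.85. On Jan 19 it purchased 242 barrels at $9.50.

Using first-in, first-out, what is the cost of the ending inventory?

Jan 10, 367 sold [FIFO — oldest first]: 248 @ $7.20 + 119 @ $8.40 = $2,785.20
Jan 16, 690 sold [FIFO — oldest first]: 129 @ $8.40 + 199 @ $10.65 + 216 @ $12.70 + 146 @ $10.45 = $7,471.85
Total COGS = $2,785.20 + $7,471.85 = $10,257.05
Ending inventory: 138 @ $10.45 + 308 @ $10.45 + 55 @ $9.85 + 242 @ $9.50 = $7,501.45

Ending inventory = $7,501.45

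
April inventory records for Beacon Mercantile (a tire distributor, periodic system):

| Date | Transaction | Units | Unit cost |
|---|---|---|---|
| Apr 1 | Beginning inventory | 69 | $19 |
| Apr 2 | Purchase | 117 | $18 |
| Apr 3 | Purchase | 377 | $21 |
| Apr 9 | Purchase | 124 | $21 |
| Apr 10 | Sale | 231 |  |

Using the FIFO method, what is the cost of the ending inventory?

Ending inventory = $9,576

Apr 10, 231 sold [FIFO — oldest first]: 69 @ $19 + 117 @ $18 + 45 @ $21 = $4,362
Ending inventory: 332 @ $21 + 124 @ $21 = $9,576
Check: goods available $13,938 = COGS $4,362 + ending $9,576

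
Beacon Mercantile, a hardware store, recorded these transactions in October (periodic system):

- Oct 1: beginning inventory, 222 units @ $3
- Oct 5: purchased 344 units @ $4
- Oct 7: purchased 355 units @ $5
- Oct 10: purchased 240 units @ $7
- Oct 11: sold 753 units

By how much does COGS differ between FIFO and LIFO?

$1,110

FIFO COGS: 222 @ $3 + 344 @ $4 + 187 @ $5 = $2,977
LIFO COGS: 240 @ $7 + 355 @ $5 + 158 @ $4 = $4,087
Difference = |$2,977 − $4,087| = $1,110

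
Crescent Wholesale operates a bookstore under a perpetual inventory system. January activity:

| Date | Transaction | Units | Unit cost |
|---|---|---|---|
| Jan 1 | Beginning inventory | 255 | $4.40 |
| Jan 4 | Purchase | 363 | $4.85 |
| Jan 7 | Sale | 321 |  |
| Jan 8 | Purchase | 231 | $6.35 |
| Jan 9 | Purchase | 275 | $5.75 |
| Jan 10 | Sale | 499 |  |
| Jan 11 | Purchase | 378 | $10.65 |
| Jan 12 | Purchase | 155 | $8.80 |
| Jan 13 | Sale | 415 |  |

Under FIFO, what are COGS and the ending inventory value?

COGS = $7,112.80; ending inventory = $4,207.55

Jan 7, 321 sold [FIFO — oldest first]: 255 @ $4.40 + 66 @ $4.85 = $1,442.10
Jan 10, 499 sold [FIFO — oldest first]: 297 @ $4.85 + 202 @ $6.35 = $2,723.15
Jan 13, 415 sold [FIFO — oldest first]: 29 @ $6.35 + 275 @ $5.75 + 111 @ $10.65 = $2,947.55
Total COGS = $1,442.10 + $2,723.15 + $2,947.55 = $7,112.80
Ending inventory: 267 @ $10.65 + 155 @ $8.80 = $4,207.55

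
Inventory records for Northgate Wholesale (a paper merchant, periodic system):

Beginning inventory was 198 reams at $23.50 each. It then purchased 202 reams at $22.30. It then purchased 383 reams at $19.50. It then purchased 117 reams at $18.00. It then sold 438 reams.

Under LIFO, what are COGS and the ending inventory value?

COGS = $8,365.50; ending inventory = $10,366.60

Sale 1 (438) [LIFO — newest first]: 117 @ $18.00 + 321 @ $19.50 = $8,365.50
Ending inventory: 198 @ $23.50 + 202 @ $22.30 + 62 @ $19.50 = $10,366.60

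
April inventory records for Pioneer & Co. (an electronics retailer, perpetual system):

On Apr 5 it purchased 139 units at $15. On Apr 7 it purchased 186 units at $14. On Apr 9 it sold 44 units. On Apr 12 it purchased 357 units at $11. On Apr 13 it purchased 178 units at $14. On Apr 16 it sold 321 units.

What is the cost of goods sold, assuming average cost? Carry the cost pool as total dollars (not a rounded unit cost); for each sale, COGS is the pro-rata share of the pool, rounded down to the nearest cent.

COGS = $4,754.77

After Apr 5: 139 on hand, pool $2,085.00 (≈ $15.0000 each)
After Apr 7: 325 on hand, pool $4,689.00 (≈ $14.4277 each)
Apr 9, sell 44: 44/325 × $4,689.00 → $634.81
After Apr 12: 638 on hand, pool $7,981.19 (≈ $12.5097 each)
After Apr 13: 816 on hand, pool $10,473.19 (≈ $12.8348 each)
Apr 16, sell 321: 321/816 × $10,473.19 → $4,119.96
Total COGS = $634.81 + $4,119.96 = $4,754.77
Ending inventory (cost pool remaining) = $6,353.23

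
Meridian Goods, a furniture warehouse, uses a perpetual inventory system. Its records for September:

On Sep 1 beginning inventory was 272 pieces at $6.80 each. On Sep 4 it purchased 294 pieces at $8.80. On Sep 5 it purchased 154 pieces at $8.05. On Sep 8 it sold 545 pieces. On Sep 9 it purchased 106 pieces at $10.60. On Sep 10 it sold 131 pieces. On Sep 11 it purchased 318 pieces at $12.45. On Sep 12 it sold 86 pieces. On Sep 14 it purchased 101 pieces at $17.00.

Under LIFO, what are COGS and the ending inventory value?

Sep 8, 545 sold [LIFO — newest first]: 154 @ $8.05 + 294 @ $8.80 + 97 @ $6.80 = $4,486.50
Sep 10, 131 sold [LIFO — newest first]: 106 @ $10.60 + 25 @ $6.80 = $1,293.60
Sep 12, 86 sold [LIFO — newest first]: 86 @ $12.45 = $1,070.70
Total COGS = $4,486.50 + $1,293.60 + $1,070.70 = $6,850.80
Ending inventory: 150 @ $6.80 + 232 @ $12.45 + 101 @ $17.00 = $5,625.40

COGS = $6,850.80; ending inventory = $5,625.40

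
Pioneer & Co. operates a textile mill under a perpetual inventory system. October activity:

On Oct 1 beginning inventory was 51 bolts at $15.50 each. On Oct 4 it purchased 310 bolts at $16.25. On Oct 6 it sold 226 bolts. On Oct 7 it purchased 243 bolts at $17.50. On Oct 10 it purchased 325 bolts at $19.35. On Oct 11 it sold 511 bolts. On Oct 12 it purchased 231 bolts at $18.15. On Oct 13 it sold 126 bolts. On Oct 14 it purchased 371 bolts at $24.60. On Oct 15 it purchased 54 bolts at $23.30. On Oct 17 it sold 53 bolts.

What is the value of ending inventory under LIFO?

Oct 6, 226 sold [LIFO — newest first]: 226 @ $16.25 = $3,672.50
Oct 11, 511 sold [LIFO — newest first]: 325 @ $19.35 + 186 @ $17.50 = $9,543.75
Oct 13, 126 sold [LIFO — newest first]: 126 @ $18.15 = $2,286.90
Oct 17, 53 sold [LIFO — newest first]: 53 @ $23.30 = $1,234.90
Total COGS = $3,672.50 + $9,543.75 + $2,286.90 + $1,234.90 = $16,738.05
Ending inventory: 51 @ $15.50 + 84 @ $16.25 + 57 @ $17.50 + 105 @ $18.15 + 371 @ $24.60 + 1 @ $23.30 = $14,208.65
Check: goods available $30,946.70 = COGS $16,738.05 + ending $14,208.65

Ending inventory = $14,208.65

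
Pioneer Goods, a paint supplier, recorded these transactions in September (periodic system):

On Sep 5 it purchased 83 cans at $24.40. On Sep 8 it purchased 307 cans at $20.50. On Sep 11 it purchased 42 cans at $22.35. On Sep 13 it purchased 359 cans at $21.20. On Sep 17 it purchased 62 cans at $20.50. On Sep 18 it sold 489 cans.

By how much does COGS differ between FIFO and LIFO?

FIFO COGS: 83 @ $24.40 + 307 @ $20.50 + 42 @ $22.35 + 57 @ $21.20 = $10,465.80
LIFO COGS: 62 @ $20.50 + 359 @ $21.20 + 42 @ $22.35 + 26 @ $20.50 = $10,353.50
Difference = |$10,465.80 − $10,353.50| = $112.30

$112.30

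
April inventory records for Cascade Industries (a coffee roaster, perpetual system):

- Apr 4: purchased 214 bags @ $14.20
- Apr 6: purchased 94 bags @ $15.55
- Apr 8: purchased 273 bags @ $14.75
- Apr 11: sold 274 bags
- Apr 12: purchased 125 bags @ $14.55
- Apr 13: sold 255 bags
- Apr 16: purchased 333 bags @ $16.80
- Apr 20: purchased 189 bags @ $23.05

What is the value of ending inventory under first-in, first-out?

Apr 11, 274 sold [FIFO — oldest first]: 214 @ $14.20 + 60 @ $15.55 = $3,971.80
Apr 13, 255 sold [FIFO — oldest first]: 34 @ $15.55 + 221 @ $14.75 = $3,788.45
Total COGS = $3,971.80 + $3,788.45 = $7,760.25
Ending inventory: 52 @ $14.75 + 125 @ $14.55 + 333 @ $16.80 + 189 @ $23.05 = $12,536.60
Check: goods available $20,296.85 = COGS $7,760.25 + ending $12,536.60

Ending inventory = $12,536.60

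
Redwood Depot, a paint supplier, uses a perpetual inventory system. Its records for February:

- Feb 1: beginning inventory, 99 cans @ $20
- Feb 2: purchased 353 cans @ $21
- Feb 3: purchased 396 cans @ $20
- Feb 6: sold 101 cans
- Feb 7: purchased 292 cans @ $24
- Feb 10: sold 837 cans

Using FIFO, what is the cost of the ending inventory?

Ending inventory = $4,848

Feb 6, 101 sold [FIFO — oldest first]: 99 @ $20 + 2 @ $21 = $2,022
Feb 10, 837 sold [FIFO — oldest first]: 351 @ $21 + 396 @ $20 + 90 @ $24 = $17,451
Total COGS = $2,022 + $17,451 = $19,473
Ending inventory: 202 @ $24 = $4,848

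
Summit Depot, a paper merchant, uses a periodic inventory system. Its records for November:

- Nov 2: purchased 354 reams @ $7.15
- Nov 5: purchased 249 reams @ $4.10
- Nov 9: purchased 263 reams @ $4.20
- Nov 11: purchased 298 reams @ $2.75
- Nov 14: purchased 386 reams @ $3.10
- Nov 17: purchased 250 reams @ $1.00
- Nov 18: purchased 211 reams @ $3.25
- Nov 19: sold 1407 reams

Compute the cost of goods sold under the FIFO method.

Nov 19, 1407 sold [FIFO — oldest first]: 354 @ $7.15 + 249 @ $4.10 + 263 @ $4.20 + 298 @ $2.75 + 243 @ $3.10 = $6,229.40
Ending inventory: 143 @ $3.10 + 250 @ $1.00 + 211 @ $3.25 = $1,379.05

COGS = $6,229.40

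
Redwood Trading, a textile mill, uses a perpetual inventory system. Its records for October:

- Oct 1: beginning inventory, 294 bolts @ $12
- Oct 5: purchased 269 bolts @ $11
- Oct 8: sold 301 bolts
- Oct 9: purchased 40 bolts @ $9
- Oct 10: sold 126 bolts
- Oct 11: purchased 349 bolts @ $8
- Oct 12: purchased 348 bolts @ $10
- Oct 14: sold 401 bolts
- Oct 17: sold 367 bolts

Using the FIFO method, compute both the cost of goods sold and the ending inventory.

COGS = $12,069; ending inventory = $1,050

Oct 8, 301 sold [FIFO — oldest first]: 294 @ $12 + 7 @ $11 = $3,605
Oct 10, 126 sold [FIFO — oldest first]: 126 @ $11 = $1,386
Oct 14, 401 sold [FIFO — oldest first]: 136 @ $11 + 40 @ $9 + 225 @ $8 = $3,656
Oct 17, 367 sold [FIFO — oldest first]: 124 @ $8 + 243 @ $10 = $3,422
Total COGS = $3,605 + $1,386 + $3,656 + $3,422 = $12,069
Ending inventory: 105 @ $10 = $1,050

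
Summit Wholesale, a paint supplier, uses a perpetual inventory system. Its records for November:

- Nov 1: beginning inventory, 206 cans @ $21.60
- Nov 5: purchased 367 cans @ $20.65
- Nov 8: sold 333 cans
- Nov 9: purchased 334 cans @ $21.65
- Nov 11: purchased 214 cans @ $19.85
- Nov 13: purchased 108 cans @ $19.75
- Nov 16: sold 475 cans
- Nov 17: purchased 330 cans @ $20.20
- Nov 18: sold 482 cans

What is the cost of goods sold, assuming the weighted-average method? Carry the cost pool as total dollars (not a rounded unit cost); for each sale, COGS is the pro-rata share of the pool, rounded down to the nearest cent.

After Nov 1: 206 on hand, pool $4,449.60 (≈ $21.6000 each)
After Nov 5: 573 on hand, pool $12,028.15 (≈ $20.9915 each)
Nov 8, sell 333: 333/573 × $12,028.15 → $6,990.18
After Nov 9: 574 on hand, pool $12,269.07 (≈ $21.3747 each)
After Nov 11: 788 on hand, pool $16,516.97 (≈ $20.9606 each)
After Nov 13: 896 on hand, pool $18,649.97 (≈ $20.8147 each)
Nov 16, sell 475: 475/896 × $18,649.97 → $9,886.98
After Nov 17: 751 on hand, pool $15,428.99 (≈ $20.5446 each)
Nov 18, sell 482: 482/751 × $15,428.99 → $9,902.49
Total COGS = $6,990.18 + $9,886.98 + $9,902.49 = $26,779.65
Ending inventory (cost pool remaining) = $5,526.50
Check: goods available $32,306.15 = COGS $26,779.65 + ending $5,526.50

COGS = $26,779.65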